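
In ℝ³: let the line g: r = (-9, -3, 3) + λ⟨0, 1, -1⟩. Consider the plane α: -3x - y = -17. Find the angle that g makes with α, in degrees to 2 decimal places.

12.92

sin θ = |n·v| / (|n||v|) = |-1| / (√10 · √2) = 0.22361.
θ ≈ 12.92°.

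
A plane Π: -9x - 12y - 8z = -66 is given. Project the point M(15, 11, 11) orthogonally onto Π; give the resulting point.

(6, -1, 3)

Foot = M − λn with λ = (n·M − d)/|n|² = (-355 − (-66))/289 = -1.
Foot = (15, 11, 11) − (-1)·(-9, -12, -8) = (6, -1, 3).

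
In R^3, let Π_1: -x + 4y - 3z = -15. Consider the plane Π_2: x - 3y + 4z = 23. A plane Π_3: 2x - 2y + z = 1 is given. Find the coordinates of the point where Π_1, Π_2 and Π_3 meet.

Solving the 3×3 linear system -x + 4y - 3z = -15, x - 3y + 4z = 23, 2x - 2y + z = 1 (e.g. by elimination or Cramer's rule, determinant = 11) gives (-2, 1, 7).

(-2, 1, 7)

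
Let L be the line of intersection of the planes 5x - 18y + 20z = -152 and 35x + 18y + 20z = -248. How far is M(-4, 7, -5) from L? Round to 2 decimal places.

5.15

Direction of L: (5, -18, 20) × (35, 18, 20) = (-720, 600, 720).
A point on L: solving the two plane equations with x = -8 gives (-8, 4, -2).
Taking (-8, 4, -2) on L with direction v = (-720, 600, 720): w = M − (-8, 4, -2) = (4, 3, -3), and w × v = (3960, -720, 4560).
Distance = |w × v| / |v| = √36993600 / √1396800 ≈ 5.15.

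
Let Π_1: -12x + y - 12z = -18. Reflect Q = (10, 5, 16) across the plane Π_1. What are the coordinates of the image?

(-14, 7, -8)

λ = (n·Q − d)/|n|² = (-307 − (-18))/289 = -1.
Reflection = Q − 2λn = (10, 5, 16) − (-2)·(-12, 1, -12) = (-14, 7, -8).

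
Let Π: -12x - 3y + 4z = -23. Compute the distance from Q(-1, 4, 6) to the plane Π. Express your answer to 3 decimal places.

n·Q − d = (-12)·(-1) + (-3)·(4) + (4)·(6) − (-23) = 47; |n| = √169.
Distance = |47| / √169 = 47/√169 ≈ 3.615.

3.615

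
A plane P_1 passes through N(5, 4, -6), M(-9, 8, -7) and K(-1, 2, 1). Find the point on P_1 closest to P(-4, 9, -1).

NM = (-14, 4, -1), NK = (-6, -2, 7); a normal to P_1 is NM × NK = (26, 104, 52).
Using N: P_1 has equation 26x + 104y + 52z = 234.
Foot = P − λn with λ = (n·P − d)/|n|² = (780 − 234)/14196 = 1/26.
Foot = (-4, 9, -1) − (1/26)·(26, 104, 52) = (-5, 5, -3).

(-5, 5, -3)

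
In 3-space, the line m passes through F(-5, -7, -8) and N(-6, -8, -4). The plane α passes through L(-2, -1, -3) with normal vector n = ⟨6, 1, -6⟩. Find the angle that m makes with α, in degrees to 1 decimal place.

A direction vector for m is N − F = (-1, -1, 4).
α: n·r = n·L gives 6x + y - 6z = 5.
sin θ = |n·v| / (|n||v|) = |-31| / (√73 · √18) = 0.85519.
θ ≈ 58.8°.

58.8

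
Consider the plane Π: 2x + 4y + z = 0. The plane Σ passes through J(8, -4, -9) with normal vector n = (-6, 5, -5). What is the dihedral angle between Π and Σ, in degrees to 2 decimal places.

85.95

Σ: n·r = n·J gives -6x + 5y - 5z = -23.
cos θ = |n₁·n₂| / (|n₁||n₂|) = |3| / (√21 · √86).
θ = arccos(0.07059) ≈ 85.95°.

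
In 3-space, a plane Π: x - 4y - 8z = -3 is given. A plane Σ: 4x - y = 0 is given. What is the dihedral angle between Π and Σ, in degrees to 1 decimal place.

77.6

cos θ = |n₁·n₂| / (|n₁||n₂|) = |8| / (√81 · √17).
θ = arccos(0.21559) ≈ 77.6°.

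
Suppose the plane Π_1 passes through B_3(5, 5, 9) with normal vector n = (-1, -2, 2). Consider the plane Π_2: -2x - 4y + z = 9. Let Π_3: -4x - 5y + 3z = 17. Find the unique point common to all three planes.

Π_1: n·r = n·B_3 gives -x - 2y + 2z = 3.
Solving the 3×3 linear system -x - 2y + 2z = 3, -2x - 4y + z = 9, -4x - 5y + 3z = 17 (e.g. by elimination or Cramer's rule, determinant = -9) gives (-5, 0, -1).

(-5, 0, -1)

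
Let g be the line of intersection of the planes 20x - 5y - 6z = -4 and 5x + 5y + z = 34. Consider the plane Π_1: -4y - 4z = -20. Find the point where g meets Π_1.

(1, 6, -1)

Direction of g: (20, -5, -6) × (5, 5, 1) = (25, -50, 125).
A point on g: solving the two plane equations with x = 2 gives (2, 4, 4).
Substitute r = (2, 4, 4) + t(25, -50, 125) into the plane: -32 + (-300)t = -20, so t = -1/25.
Intersection: (2, 4, 4) + (-1/25)·(25, -50, 125) = (1, 6, -1).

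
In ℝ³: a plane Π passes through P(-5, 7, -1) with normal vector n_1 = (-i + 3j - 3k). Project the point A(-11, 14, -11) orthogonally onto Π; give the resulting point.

Π: n_1·r = n_1·P gives -x + 3y - 3z = 29.
Foot = A − λn with λ = (n·A − d)/|n|² = (86 − 29)/19 = 3.
Foot = (-11, 14, -11) − 3·(-1, 3, -3) = (-8, 5, -2).

(-8, 5, -2)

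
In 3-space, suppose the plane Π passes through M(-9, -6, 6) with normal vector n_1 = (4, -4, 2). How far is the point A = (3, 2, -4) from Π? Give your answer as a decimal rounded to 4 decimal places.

0.6667

Π: n_1·r = n_1·M gives 4x - 4y + 2z = 0.
n·A − d = (4)·(3) + (-4)·(2) + (2)·(-4) − 0 = -4; |n| = √36.
Distance = |-4| / √36 = 4/√36 ≈ 0.6667.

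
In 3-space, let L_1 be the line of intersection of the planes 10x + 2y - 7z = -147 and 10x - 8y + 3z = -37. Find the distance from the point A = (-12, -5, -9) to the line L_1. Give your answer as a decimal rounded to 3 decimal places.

10.672

Direction of L_1: (10, 2, -7) × (10, -8, 3) = (-50, -100, -100).
A point on L_1: solving the two plane equations with x = -9 gives (-9, -4, 7).
Taking (-9, -4, 7) on L_1 with direction v = (-50, -100, -100): w = A − (-9, -4, 7) = (-3, -1, -16), and w × v = (-1500, 500, 250).
Distance = |w × v| / |v| = √2562500 / √22500 ≈ 10.672.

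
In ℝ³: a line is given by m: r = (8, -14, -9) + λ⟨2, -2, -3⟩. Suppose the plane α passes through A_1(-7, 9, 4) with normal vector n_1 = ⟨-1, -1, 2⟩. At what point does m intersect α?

α: n_1·r = n_1·A_1 gives -x - y + 2z = 6.
Substitute r = (8, -14, -9) + t(2, -2, -3) into the plane: -12 + (-6)t = 6, so t = -3.
Intersection: (8, -14, -9) + (-3)·(2, -2, -3) = (2, -8, 0).

(2, -8, 0)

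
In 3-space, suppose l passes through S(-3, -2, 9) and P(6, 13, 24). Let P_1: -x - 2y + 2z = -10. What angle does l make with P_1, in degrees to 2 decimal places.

7.48

A direction vector for l is P − S = (9, 15, 15).
sin θ = |n·v| / (|n||v|) = |-9| / (√9 · √531) = 0.13019.
θ ≈ 7.48°.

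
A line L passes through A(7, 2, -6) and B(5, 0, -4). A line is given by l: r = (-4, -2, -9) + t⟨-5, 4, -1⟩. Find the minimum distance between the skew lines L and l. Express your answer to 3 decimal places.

A direction vector for L is B − A = (-2, -2, 2).
Common perpendicular direction n = (-2, -2, 2) × (-5, 4, -1) = (-6, -12, -18).
With w = (-4, -2, -9) − (7, 2, -6) = (-11, -4, -3), w · n = 168.
Distance = |w · n| / |n| = |168| / √504 ≈ 7.483.

7.483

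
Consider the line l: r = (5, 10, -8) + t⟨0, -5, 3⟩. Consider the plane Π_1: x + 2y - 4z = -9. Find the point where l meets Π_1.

(5, -5, 1)

Substitute r = (5, 10, -8) + t(0, -5, 3) into the plane: 57 + (-22)t = -9, so t = 3.
Intersection: (5, 10, -8) + 3·(0, -5, 3) = (5, -5, 1).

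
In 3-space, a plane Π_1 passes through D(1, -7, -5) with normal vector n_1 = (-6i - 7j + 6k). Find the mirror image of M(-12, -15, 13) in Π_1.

(12, 13, -11)

Π_1: n_1·r = n_1·D gives -6x - 7y + 6z = 13.
λ = (n·M − d)/|n|² = (255 − 13)/121 = 2.
Reflection = M − 2λn = (-12, -15, 13) − 4·(-6, -7, 6) = (12, 13, -11).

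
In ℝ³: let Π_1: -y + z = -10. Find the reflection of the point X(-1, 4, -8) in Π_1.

(-1, 2, -6)

λ = (n·X − d)/|n|² = (-12 − (-10))/2 = -1.
Reflection = X − 2λn = (-1, 4, -8) − (-2)·(0, -1, 1) = (-1, 2, -6).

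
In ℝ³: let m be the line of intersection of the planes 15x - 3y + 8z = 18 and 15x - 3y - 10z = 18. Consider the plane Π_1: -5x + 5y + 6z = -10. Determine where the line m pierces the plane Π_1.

Direction of m: (15, -3, 8) × (15, -3, -10) = (54, 270, 0).
A point on m: solving the two plane equations with x = 0 gives (0, -6, 0).
Substitute r = (0, -6, 0) + t(54, 270, 0) into the plane: -30 + 1080t = -10, so t = 1/54.
Intersection: (0, -6, 0) + (1/54)·(54, 270, 0) = (1, -1, 0).

(1, -1, 0)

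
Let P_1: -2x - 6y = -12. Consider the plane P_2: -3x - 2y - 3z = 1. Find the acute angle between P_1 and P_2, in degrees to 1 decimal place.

52.6

cos θ = |n₁·n₂| / (|n₁||n₂|) = |18| / (√40 · √22).
θ = arccos(0.60678) ≈ 52.6°.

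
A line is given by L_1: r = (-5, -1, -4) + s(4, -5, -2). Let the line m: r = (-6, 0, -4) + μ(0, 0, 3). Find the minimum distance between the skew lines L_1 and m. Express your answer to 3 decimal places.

0.156

Common perpendicular direction n = (4, -5, -2) × (0, 0, 3) = (-15, -12, 0).
With w = (-6, 0, -4) − (-5, -1, -4) = (-1, 1, 0), w · n = 3.
Distance = |w · n| / |n| = |3| / √369 ≈ 0.156.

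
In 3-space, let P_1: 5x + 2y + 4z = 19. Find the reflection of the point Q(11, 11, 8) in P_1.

λ = (n·Q − d)/|n|² = (109 − 19)/45 = 2.
Reflection = Q − 2λn = (11, 11, 8) − 4·(5, 2, 4) = (-9, 3, -8).

(-9, 3, -8)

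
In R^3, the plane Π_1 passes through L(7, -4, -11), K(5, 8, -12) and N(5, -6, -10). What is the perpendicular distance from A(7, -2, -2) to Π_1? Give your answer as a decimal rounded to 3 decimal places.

8.667

LK = (-2, 12, -1), LN = (-2, -2, 1); a normal to Π_1 is LK × LN = (10, 4, 28).
Using L: Π_1 has equation 10x + 4y + 28z = -254.
n·A − d = (10)·(7) + (4)·(-2) + (28)·(-2) − (-254) = 260; |n| = √900.
Distance = |260| / √900 = 260/√900 ≈ 8.667.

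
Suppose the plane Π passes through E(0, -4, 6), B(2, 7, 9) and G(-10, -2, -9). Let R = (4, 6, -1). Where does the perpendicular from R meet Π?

EB = (2, 11, 3), EG = (-10, 2, -15); a normal to Π is EB × EG = (-171, 0, 114).
Using E: Π has equation -171x + 114z = 684.
Foot = R − λn with λ = (n·R − d)/|n|² = (-798 − 684)/42237 = -2/57.
Foot = (4, 6, -1) − (-2/57)·(-171, 0, 114) = (-2, 6, 3).

(-2, 6, 3)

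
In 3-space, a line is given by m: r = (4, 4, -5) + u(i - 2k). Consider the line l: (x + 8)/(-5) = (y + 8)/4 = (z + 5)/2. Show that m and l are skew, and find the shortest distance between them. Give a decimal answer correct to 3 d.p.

16.000

l has direction (-5, 4, 2) through (-8, -8, -5).
Common perpendicular direction n = (1, 0, -2) × (-5, 4, 2) = (8, 8, 4).
With w = (-8, -8, -5) − (4, 4, -5) = (-12, -12, 0), w · n = -192.
Since n ≠ 0 the lines are not parallel, and w · n = -192 ≠ 0 so they do not intersect; hence they are skew.
Distance = |w · n| / |n| = |-192| / √144 ≈ 16.000.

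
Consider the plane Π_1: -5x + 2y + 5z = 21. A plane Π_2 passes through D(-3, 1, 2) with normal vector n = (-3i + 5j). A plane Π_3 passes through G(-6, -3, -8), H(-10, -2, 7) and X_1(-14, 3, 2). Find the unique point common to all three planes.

Π_2: n·r = n·D gives -3x + 5y = 14.
GH = (-4, 1, 15), GX_1 = (-8, 6, 10); a normal to Π_3 is GH × GX_1 = (-80, -80, -16).
Using G: Π_3 has equation -80x - 80y - 16z = 848.
Solving the 3×3 linear system -5x + 2y + 5z = 21, -3x + 5y = 14, -80x - 80y - 16z = 848 (e.g. by elimination or Cramer's rule, determinant = 3504) gives (-8, -2, -3).

(-8, -2, -3)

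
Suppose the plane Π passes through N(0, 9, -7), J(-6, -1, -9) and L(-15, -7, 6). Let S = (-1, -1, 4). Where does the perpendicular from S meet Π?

(-7, 3, 2)

NJ = (-6, -10, -2), NL = (-15, -16, 13); a normal to Π is NJ × NL = (-162, 108, -54).
Using N: Π has equation -162x + 108y - 54z = 1350.
Foot = S − λn with λ = (n·S − d)/|n|² = (-162 − 1350)/40824 = -1/27.
Foot = (-1, -1, 4) − (-1/27)·(-162, 108, -54) = (-7, 3, 2).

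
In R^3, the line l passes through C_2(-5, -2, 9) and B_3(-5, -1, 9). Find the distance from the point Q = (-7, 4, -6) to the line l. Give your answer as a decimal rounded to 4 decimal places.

15.1327

A direction vector for l is B_3 − C_2 = (0, 1, 0).
Taking (-5, -2, 9) on l with direction v = (0, 1, 0): w = Q − (-5, -2, 9) = (-2, 6, -15), and w × v = (15, 0, -2).
Distance = |w × v| / |v| = √229 / √1 ≈ 15.1327.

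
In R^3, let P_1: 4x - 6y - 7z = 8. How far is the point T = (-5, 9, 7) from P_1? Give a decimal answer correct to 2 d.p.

13.03

n·T − d = (4)·(-5) + (-6)·(9) + (-7)·(7) − 8 = -131; |n| = √101.
Distance = |-131| / √101 = 131/√101 ≈ 13.03.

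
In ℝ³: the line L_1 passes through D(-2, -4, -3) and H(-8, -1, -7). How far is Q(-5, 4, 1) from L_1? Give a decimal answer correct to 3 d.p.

8.827

A direction vector for L_1 is H − D = (-6, 3, -4).
Taking (-2, -4, -3) on L_1 with direction v = (-6, 3, -4): w = Q − (-2, -4, -3) = (-3, 8, 4), and w × v = (-44, -36, 39).
Distance = |w × v| / |v| = √4753 / √61 ≈ 8.827.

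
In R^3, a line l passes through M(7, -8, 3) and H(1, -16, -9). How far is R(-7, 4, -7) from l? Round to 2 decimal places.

A direction vector for l is H − M = (-6, -8, -12).
Taking (7, -8, 3) on l with direction v = (-6, -8, -12): w = R − (7, -8, 3) = (-14, 12, -10), and w × v = (-224, -108, 184).
Distance = |w × v| / |v| = √95696 / √244 ≈ 19.80.

19.80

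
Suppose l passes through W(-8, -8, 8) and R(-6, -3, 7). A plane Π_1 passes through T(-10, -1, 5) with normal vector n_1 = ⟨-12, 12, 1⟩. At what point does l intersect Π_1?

(-2, 7, 5)

A direction vector for l is R − W = (2, 5, -1).
Π_1: n_1·r = n_1·T gives -12x + 12y + z = 113.
Substitute r = (-8, -8, 8) + t(2, 5, -1) into the plane: 8 + 35t = 113, so t = 3.
Intersection: (-8, -8, 8) + 3·(2, 5, -1) = (-2, 7, 5).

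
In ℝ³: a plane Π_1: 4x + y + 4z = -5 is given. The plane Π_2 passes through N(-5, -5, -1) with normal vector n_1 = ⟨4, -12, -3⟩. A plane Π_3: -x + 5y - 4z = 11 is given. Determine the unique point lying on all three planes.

Π_2: n_1·r = n_1·N gives 4x - 12y - 3z = 43.
Solving the 3×3 linear system 4x + y + 4z = -5, 4x - 12y - 3z = 43, -x + 5y - 4z = 11 (e.g. by elimination or Cramer's rule, determinant = 303) gives (4, -1, -5).

(4, -1, -5)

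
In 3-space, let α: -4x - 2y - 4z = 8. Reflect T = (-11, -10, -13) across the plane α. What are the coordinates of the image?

λ = (n·T − d)/|n|² = (116 − 8)/36 = 3.
Reflection = T − 2λn = (-11, -10, -13) − 6·(-4, -2, -4) = (13, 2, 11).

(13, 2, 11)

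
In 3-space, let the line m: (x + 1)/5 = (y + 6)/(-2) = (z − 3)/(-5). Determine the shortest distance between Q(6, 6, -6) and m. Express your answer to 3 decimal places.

14.694

m has direction (5, -2, -5) through (-1, -6, 3).
Taking (-1, -6, 3) on m with direction v = (5, -2, -5): w = Q − (-1, -6, 3) = (7, 12, -9), and w × v = (-78, -10, -74).
Distance = |w × v| / |v| = √11660 / √54 ≈ 14.694.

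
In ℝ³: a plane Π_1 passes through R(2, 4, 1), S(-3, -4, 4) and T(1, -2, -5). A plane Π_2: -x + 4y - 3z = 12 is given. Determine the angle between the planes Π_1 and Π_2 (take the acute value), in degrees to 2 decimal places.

RS = (-5, -8, 3), RT = (-1, -6, -6); a normal to Π_1 is RS × RT = (66, -33, 22).
Using R: Π_1 has equation 66x - 33y + 22z = 22.
cos θ = |n₁·n₂| / (|n₁||n₂|) = |-264| / (√5929 · √26).
θ = arccos(0.67240) ≈ 47.75°.

47.75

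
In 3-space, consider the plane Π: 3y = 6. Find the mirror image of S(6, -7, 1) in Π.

(6, 11, 1)

λ = (n·S − d)/|n|² = (-21 − 6)/9 = -3.
Reflection = S − 2λn = (6, -7, 1) − (-6)·(0, 3, 0) = (6, 11, 1).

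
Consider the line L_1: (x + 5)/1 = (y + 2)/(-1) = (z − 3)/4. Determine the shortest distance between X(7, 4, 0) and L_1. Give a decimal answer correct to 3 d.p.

13.675

L_1 has direction (1, -1, 4) through (-5, -2, 3).
Taking (-5, -2, 3) on L_1 with direction v = (1, -1, 4): w = X − (-5, -2, 3) = (12, 6, -3), and w × v = (21, -51, -18).
Distance = |w × v| / |v| = √3366 / √18 ≈ 13.675.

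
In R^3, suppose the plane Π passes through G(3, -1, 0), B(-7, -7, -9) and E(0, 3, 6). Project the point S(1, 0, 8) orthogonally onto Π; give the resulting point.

GB = (-10, -6, -9), GE = (-3, 4, 6); a normal to Π is GB × GE = (0, 87, -58).
Using G: Π has equation 87y - 58z = -87.
Foot = S − λn with λ = (n·S − d)/|n|² = (-464 − (-87))/10933 = -1/29.
Foot = (1, 0, 8) − (-1/29)·(0, 87, -58) = (1, 3, 6).

(1, 3, 6)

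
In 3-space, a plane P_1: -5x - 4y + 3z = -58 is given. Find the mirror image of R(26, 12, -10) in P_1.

λ = (n·R − d)/|n|² = (-208 − (-58))/50 = -3.
Reflection = R − 2λn = (26, 12, -10) − (-6)·(-5, -4, 3) = (-4, -12, 8).

(-4, -12, 8)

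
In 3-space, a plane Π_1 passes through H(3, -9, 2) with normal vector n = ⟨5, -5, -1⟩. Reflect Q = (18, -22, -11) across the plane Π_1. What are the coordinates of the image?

Π_1: n·r = n·H gives 5x - 5y - z = 58.
λ = (n·Q − d)/|n|² = (211 − 58)/51 = 3.
Reflection = Q − 2λn = (18, -22, -11) − 6·(5, -5, -1) = (-12, 8, -5).

(-12, 8, -5)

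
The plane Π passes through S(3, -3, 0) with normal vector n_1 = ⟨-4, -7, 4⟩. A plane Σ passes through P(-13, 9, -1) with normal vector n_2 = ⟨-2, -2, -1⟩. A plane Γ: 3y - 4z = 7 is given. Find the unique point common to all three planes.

(-5, 1, -1)

Π: n_1·r = n_1·S gives -4x - 7y + 4z = 9.
Σ: n_2·r = n_2·P gives -2x - 2y - z = 9.
Solving the 3×3 linear system -4x - 7y + 4z = 9, -2x - 2y - z = 9, 3y - 4z = 7 (e.g. by elimination or Cramer's rule, determinant = -12) gives (-5, 1, -1).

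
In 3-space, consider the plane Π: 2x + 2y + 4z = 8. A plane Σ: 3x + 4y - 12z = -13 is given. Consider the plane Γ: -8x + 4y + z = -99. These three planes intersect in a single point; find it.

Solving the 3×3 linear system 2x + 2y + 4z = 8, 3x + 4y - 12z = -13, -8x + 4y + z = -99 (e.g. by elimination or Cramer's rule, determinant = 466) gives (9, -7, 1).

(9, -7, 1)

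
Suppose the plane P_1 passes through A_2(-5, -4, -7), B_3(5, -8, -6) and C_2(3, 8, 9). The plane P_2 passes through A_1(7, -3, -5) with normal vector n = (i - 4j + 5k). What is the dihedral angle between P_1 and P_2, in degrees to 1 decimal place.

29.0

A_2B_3 = (10, -4, 1), A_2C_2 = (8, 12, 16); a normal to P_1 is A_2B_3 × A_2C_2 = (-76, -152, 152).
Using A_2: P_1 has equation -76x - 152y + 152z = -76.
P_2: n·r = n·A_1 gives x - 4y + 5z = -6.
cos θ = |n₁·n₂| / (|n₁||n₂|) = |1292| / (√51984 · √42).
θ = arccos(0.87439) ≈ 29.0°.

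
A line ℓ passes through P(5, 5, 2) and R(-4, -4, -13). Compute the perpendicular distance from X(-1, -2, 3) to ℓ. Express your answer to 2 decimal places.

7.69

A direction vector for ℓ is R − P = (-9, -9, -15).
Taking (5, 5, 2) on ℓ with direction v = (-9, -9, -15): w = X − (5, 5, 2) = (-6, -7, 1), and w × v = (114, -99, -9).
Distance = |w × v| / |v| = √22878 / √387 ≈ 7.69.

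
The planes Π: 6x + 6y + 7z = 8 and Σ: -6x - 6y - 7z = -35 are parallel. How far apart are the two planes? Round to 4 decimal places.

2.4545

Rescale Σ by 1/(-1): 6x + 6y + 7z = 35. Then distance = |8 − 35| / √121 ≈ 2.4545.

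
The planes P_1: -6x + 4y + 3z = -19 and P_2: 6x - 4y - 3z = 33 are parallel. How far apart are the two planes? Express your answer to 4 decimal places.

1.7925

Rescale P_2 by 1/(-1): -6x + 4y + 3z = -33. Then distance = |-19 − (-33)| / √61 ≈ 1.7925.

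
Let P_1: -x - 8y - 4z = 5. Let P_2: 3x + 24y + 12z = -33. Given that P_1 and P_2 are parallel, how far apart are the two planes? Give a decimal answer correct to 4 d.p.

0.6667

Rescale P_2 by 1/(-3): -x - 8y - 4z = 11. Then distance = |5 − 11| / √81 ≈ 0.6667.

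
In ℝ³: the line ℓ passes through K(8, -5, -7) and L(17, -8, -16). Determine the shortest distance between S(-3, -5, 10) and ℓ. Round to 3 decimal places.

6.215

A direction vector for ℓ is L − K = (9, -3, -9).
Taking (8, -5, -7) on ℓ with direction v = (9, -3, -9): w = S − (8, -5, -7) = (-11, 0, 17), and w × v = (51, 54, 33).
Distance = |w × v| / |v| = √6606 / √171 ≈ 6.215.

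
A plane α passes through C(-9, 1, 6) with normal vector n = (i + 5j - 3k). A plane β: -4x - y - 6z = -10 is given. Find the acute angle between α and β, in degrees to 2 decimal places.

77.94

α: n·r = n·C gives x + 5y - 3z = -22.
cos θ = |n₁·n₂| / (|n₁||n₂|) = |9| / (√35 · √53).
θ = arccos(0.20896) ≈ 77.94°.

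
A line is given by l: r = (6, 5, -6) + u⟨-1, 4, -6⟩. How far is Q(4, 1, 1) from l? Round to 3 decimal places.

3.135

Taking (6, 5, -6) on l with direction v = (-1, 4, -6): w = Q − (6, 5, -6) = (-2, -4, 7), and w × v = (-4, -19, -12).
Distance = |w × v| / |v| = √521 / √53 ≈ 3.135.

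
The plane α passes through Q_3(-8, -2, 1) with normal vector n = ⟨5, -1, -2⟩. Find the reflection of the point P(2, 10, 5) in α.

(-8, 12, 9)

α: n·r = n·Q_3 gives 5x - y - 2z = -40.
λ = (n·P − d)/|n|² = (-10 − (-40))/30 = 1.
Reflection = P − 2λn = (2, 10, 5) − 2·(5, -1, -2) = (-8, 12, 9).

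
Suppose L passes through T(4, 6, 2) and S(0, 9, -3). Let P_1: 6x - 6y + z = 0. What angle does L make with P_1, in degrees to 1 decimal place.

51.1

A direction vector for L is S − T = (-4, 3, -5).
sin θ = |n·v| / (|n||v|) = |-47| / (√73 · √50) = 0.77795.
θ ≈ 51.1°.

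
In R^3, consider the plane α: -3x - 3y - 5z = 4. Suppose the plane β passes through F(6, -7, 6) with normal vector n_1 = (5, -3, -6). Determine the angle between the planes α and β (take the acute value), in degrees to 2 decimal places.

β: n_1·r = n_1·F gives 5x - 3y - 6z = 15.
cos θ = |n₁·n₂| / (|n₁||n₂|) = |24| / (√43 · √70).
θ = arccos(0.43745) ≈ 64.06°.

64.06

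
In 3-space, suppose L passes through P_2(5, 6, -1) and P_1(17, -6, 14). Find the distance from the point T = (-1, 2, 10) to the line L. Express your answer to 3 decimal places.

A direction vector for L is P_1 − P_2 = (12, -12, 15).
Taking (5, 6, -1) on L with direction v = (12, -12, 15): w = T − (5, 6, -1) = (-6, -4, 11), and w × v = (72, 222, 120).
Distance = |w × v| / |v| = √68868 / √513 ≈ 11.586.

11.586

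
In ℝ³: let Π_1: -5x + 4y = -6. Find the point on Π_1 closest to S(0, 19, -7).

Foot = S − λn with λ = (n·S − d)/|n|² = (76 − (-6))/41 = 2.
Foot = (0, 19, -7) − 2·(-5, 4, 0) = (10, 11, -7).

(10, 11, -7)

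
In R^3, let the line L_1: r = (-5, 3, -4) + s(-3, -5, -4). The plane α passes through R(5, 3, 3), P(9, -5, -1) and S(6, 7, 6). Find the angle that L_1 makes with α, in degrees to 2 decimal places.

RP = (4, -8, -4), RS = (1, 4, 3); a normal to α is RP × RS = (-8, -16, 24).
Using R: α has equation -8x - 16y + 24z = -16.
sin θ = |n·v| / (|n||v|) = |8| / (√896 · √50) = 0.03780.
θ ≈ 2.17°.

2.17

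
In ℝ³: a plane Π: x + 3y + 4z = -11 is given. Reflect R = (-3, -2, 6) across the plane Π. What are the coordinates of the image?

λ = (n·R − d)/|n|² = (15 − (-11))/26 = 1.
Reflection = R − 2λn = (-3, -2, 6) − 2·(1, 3, 4) = (-5, -8, -2).

(-5, -8, -2)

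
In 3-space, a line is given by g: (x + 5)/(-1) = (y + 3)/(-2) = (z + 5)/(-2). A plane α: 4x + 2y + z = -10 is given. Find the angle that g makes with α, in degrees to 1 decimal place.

g has direction (-1, -2, -2) through (-5, -3, -5).
sin θ = |n·v| / (|n||v|) = |-10| / (√21 · √9) = 0.72739.
θ ≈ 46.7°.

46.7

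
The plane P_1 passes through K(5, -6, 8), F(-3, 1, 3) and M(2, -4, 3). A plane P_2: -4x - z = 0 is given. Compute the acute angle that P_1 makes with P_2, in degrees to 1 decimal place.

49.8

KF = (-8, 7, -5), KM = (-3, 2, -5); a normal to P_1 is KF × KM = (-25, -25, 5).
Using K: P_1 has equation -25x - 25y + 5z = 65.
cos θ = |n₁·n₂| / (|n₁||n₂|) = |95| / (√1275 · √17).
θ = arccos(0.64527) ≈ 49.8°.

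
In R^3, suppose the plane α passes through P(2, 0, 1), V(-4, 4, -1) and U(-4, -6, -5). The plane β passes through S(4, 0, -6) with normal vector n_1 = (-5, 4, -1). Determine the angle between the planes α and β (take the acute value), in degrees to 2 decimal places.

87.13

PV = (-6, 4, -2), PU = (-6, -6, -6); a normal to α is PV × PU = (-36, -24, 60).
Using P: α has equation -36x - 24y + 60z = -12.
β: n_1·r = n_1·S gives -5x + 4y - z = -14.
cos θ = |n₁·n₂| / (|n₁||n₂|) = |24| / (√5472 · √42).
θ = arccos(0.05006) ≈ 87.13°.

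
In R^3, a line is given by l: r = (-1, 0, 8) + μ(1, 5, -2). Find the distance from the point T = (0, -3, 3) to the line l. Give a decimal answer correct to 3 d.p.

Taking (-1, 0, 8) on l with direction v = (1, 5, -2): w = T − (-1, 0, 8) = (1, -3, -5), and w × v = (31, -3, 8).
Distance = |w × v| / |v| = √1034 / √30 ≈ 5.871.

5.871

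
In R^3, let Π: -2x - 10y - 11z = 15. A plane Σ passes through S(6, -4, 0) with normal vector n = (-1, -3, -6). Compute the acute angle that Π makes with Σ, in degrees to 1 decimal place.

Σ: n·r = n·S gives -x - 3y - 6z = 6.
cos θ = |n₁·n₂| / (|n₁||n₂|) = |98| / (√225 · √46).
θ = arccos(0.96329) ≈ 15.6°.

15.6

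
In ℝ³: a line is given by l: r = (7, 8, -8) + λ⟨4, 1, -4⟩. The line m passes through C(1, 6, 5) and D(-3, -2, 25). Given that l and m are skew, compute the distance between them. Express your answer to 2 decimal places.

A direction vector for m is D − C = (-4, -8, 20).
Common perpendicular direction n = (4, 1, -4) × (-4, -8, 20) = (-12, -64, -28).
With w = (1, 6, 5) − (7, 8, -8) = (-6, -2, 13), w · n = -164.
Distance = |w · n| / |n| = |-164| / √5024 ≈ 2.31.

2.31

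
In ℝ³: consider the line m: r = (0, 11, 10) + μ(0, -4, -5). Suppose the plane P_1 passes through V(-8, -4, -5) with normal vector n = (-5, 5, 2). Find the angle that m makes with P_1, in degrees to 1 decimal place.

39.6

P_1: n·r = n·V gives -5x + 5y + 2z = 10.
sin θ = |n·v| / (|n||v|) = |-30| / (√54 · √41) = 0.63758.
θ ≈ 39.6°.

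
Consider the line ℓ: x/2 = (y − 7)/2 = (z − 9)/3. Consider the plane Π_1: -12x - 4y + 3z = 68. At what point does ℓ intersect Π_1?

(-6, 1, 0)

ℓ has direction (2, 2, 3) through (0, 7, 9).
Substitute r = (0, 7, 9) + t(2, 2, 3) into the plane: -1 + (-23)t = 68, so t = -3.
Intersection: (0, 7, 9) + (-3)·(2, 2, 3) = (-6, 1, 0).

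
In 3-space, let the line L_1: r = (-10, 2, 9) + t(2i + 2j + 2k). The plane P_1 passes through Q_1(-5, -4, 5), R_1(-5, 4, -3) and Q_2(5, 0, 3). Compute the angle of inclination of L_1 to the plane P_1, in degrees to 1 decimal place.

Q_1R_1 = (0, 8, -8), Q_1Q_2 = (10, 4, -2); a normal to P_1 is Q_1R_1 × Q_1Q_2 = (16, -80, -80).
Using Q_1: P_1 has equation 16x - 80y - 80z = -160.
sin θ = |n·v| / (|n||v|) = |-288| / (√13056 · √12) = 0.72761.
θ ≈ 46.7°.

46.7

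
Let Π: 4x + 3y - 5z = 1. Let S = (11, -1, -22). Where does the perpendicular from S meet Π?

(-1, -10, -7)

Foot = S − λn with λ = (n·S − d)/|n|² = (151 − 1)/50 = 3.
Foot = (11, -1, -22) − 3·(4, 3, -5) = (-1, -10, -7).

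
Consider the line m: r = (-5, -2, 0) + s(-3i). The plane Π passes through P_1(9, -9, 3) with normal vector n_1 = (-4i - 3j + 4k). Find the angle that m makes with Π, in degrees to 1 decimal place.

38.7

Π: n_1·r = n_1·P_1 gives -4x - 3y + 4z = 3.
sin θ = |n·v| / (|n||v|) = |12| / (√41 · √9) = 0.62470.
θ ≈ 38.7°.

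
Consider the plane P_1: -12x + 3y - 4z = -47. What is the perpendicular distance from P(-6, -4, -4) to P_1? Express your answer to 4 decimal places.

9.4615

n·P − d = (-12)·(-6) + (3)·(-4) + (-4)·(-4) − (-47) = 123; |n| = √169.
Distance = |123| / √169 = 123/√169 ≈ 9.4615.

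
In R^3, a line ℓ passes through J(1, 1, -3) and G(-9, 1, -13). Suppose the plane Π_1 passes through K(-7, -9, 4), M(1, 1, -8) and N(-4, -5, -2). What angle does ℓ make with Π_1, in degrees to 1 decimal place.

24.4

A direction vector for ℓ is G − J = (-10, 0, -10).
KM = (8, 10, -12), KN = (3, 4, -6); a normal to Π_1 is KM × KN = (-12, 12, 2).
Using K: Π_1 has equation -12x + 12y + 2z = -16.
sin θ = |n·v| / (|n||v|) = |100| / (√292 · √200) = 0.41380.
θ ≈ 24.4°.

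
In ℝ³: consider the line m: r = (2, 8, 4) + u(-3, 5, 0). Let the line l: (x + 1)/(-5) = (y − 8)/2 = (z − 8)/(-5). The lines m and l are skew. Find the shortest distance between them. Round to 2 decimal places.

4.34

l has direction (-5, 2, -5) through (-1, 8, 8).
Common perpendicular direction n = (-3, 5, 0) × (-5, 2, -5) = (-25, -15, 19).
With w = (-1, 8, 8) − (2, 8, 4) = (-3, 0, 4), w · n = 151.
Distance = |w · n| / |n| = |151| / √1211 ≈ 4.34.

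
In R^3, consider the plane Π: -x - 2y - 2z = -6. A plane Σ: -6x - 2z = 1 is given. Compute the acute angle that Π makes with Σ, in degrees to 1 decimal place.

cos θ = |n₁·n₂| / (|n₁||n₂|) = |10| / (√9 · √40).
θ = arccos(0.52705) ≈ 58.2°.

58.2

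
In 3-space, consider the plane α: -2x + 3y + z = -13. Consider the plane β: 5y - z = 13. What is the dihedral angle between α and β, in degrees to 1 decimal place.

42.8

cos θ = |n₁·n₂| / (|n₁||n₂|) = |14| / (√14 · √26).
θ = arccos(0.73380) ≈ 42.8°.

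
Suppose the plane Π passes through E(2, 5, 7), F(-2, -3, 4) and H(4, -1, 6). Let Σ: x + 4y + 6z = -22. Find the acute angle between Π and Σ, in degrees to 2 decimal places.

52.04

EF = (-4, -8, -3), EH = (2, -6, -1); a normal to Π is EF × EH = (-10, -10, 40).
Using E: Π has equation -10x - 10y + 40z = 210.
cos θ = |n₁·n₂| / (|n₁||n₂|) = |190| / (√1800 · √53).
θ = arccos(0.61515) ≈ 52.04°.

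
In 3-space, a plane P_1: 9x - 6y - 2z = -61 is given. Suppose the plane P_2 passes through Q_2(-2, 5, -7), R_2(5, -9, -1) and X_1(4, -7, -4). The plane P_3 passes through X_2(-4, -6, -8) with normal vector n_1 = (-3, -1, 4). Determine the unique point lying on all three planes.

Q_2R_2 = (7, -14, 6), Q_2X_1 = (6, -12, 3); a normal to P_2 is Q_2R_2 × Q_2X_1 = (30, 15, 0).
Using Q_2: P_2 has equation 30x + 15y = 15.
P_3: n_1·r = n_1·X_2 gives -3x - y + 4z = -14.
Solving the 3×3 linear system 9x - 6y - 2z = -61, 30x + 15y = 15, -3x - y + 4z = -14 (e.g. by elimination or Cramer's rule, determinant = 1230) gives (-3, 7, -4).

(-3, 7, -4)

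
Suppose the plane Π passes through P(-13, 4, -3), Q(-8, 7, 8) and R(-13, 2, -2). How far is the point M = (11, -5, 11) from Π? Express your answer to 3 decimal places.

PQ = (5, 3, 11), PR = (0, -2, 1); a normal to Π is PQ × PR = (25, -5, -10).
Using P: Π has equation 25x - 5y - 10z = -315.
n·M − d = (25)·(11) + (-5)·(-5) + (-10)·(11) − (-315) = 505; |n| = √750.
Distance = |505| / √750 = 505/√750 ≈ 18.440.

18.440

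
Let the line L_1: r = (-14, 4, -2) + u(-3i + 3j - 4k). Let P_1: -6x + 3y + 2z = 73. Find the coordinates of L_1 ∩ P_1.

Substitute r = (-14, 4, -2) + t(-3, 3, -4) into the plane: 92 + 19t = 73, so t = -1.
Intersection: (-14, 4, -2) + (-1)·(-3, 3, -4) = (-11, 1, 2).

(-11, 1, 2)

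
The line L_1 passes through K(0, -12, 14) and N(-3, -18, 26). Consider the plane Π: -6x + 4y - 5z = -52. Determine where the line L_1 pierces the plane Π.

A direction vector for L_1 is N − K = (-3, -6, 12).
Substitute r = (0, -12, 14) + t(-3, -6, 12) into the plane: -118 + (-66)t = -52, so t = -1.
Intersection: (0, -12, 14) + (-1)·(-3, -6, 12) = (3, -6, 2).

(3, -6, 2)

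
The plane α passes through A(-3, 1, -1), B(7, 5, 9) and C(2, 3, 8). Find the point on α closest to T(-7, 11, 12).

AB = (10, 4, 10), AC = (5, 2, 9); a normal to α is AB × AC = (16, -40, 0).
Using A: α has equation 16x - 40y = -88.
Foot = T − λn with λ = (n·T − d)/|n|² = (-552 − (-88))/1856 = -1/4.
Foot = (-7, 11, 12) − (-1/4)·(16, -40, 0) = (-3, 1, 12).

(-3, 1, 12)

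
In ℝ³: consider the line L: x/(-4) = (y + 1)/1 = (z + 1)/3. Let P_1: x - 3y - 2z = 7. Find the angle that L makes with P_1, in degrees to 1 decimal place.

L has direction (-4, 1, 3) through (0, -1, -1).
sin θ = |n·v| / (|n||v|) = |-13| / (√14 · √26) = 0.68139.
θ ≈ 43.0°.

43.0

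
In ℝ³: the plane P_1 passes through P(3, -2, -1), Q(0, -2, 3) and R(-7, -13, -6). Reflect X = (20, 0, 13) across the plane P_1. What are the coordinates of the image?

PQ = (-3, 0, 4), PR = (-10, -11, -5); a normal to P_1 is PQ × PR = (44, -55, 33).
Using P: P_1 has equation 44x - 55y + 33z = 209.
λ = (n·X − d)/|n|² = (1309 − 209)/6050 = 2/11.
Reflection = X − 2λn = (20, 0, 13) − (4/11)·(44, -55, 33) = (4, 20, 1).

(4, 20, 1)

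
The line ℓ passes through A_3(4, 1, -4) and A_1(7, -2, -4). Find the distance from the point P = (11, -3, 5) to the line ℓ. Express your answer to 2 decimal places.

9.25

A direction vector for ℓ is A_1 − A_3 = (3, -3, 0).
Taking (4, 1, -4) on ℓ with direction v = (3, -3, 0): w = P − (4, 1, -4) = (7, -4, 9), and w × v = (27, 27, -9).
Distance = |w × v| / |v| = √1539 / √18 ≈ 9.25.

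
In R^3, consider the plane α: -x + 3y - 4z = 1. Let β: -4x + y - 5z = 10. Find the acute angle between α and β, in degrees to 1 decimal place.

cos θ = |n₁·n₂| / (|n₁||n₂|) = |27| / (√26 · √42).
θ = arccos(0.81706) ≈ 35.2°.

35.2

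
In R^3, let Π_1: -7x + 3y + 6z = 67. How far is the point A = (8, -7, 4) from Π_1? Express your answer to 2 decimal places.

n·A − d = (-7)·(8) + (3)·(-7) + (6)·(4) − 67 = -120; |n| = √94.
Distance = |-120| / √94 = 120/√94 ≈ 12.38.

12.38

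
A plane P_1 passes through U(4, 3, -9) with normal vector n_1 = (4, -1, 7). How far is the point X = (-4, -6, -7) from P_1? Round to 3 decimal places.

1.108

P_1: n_1·r = n_1·U gives 4x - y + 7z = -50.
n·X − d = (4)·(-4) + (-1)·(-6) + (7)·(-7) − (-50) = -9; |n| = √66.
Distance = |-9| / √66 = 9/√66 ≈ 1.108.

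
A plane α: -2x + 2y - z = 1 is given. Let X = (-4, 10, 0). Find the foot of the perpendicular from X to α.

Foot = X − λn with λ = (n·X − d)/|n|² = (28 − 1)/9 = 3.
Foot = (-4, 10, 0) − 3·(-2, 2, -1) = (2, 4, 3).

(2, 4, 3)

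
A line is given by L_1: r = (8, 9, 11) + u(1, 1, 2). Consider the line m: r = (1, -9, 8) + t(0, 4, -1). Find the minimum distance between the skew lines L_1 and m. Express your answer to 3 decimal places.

3.334

Common perpendicular direction n = (1, 1, 2) × (0, 4, -1) = (-9, 1, 4).
With w = (1, -9, 8) − (8, 9, 11) = (-7, -18, -3), w · n = 33.
Distance = |w · n| / |n| = |33| / √98 ≈ 3.334.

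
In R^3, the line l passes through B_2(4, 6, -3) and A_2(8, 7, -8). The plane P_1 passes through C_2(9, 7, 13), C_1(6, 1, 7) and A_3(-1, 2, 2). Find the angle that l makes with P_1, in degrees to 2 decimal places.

A direction vector for l is A_2 − B_2 = (4, 1, -5).
C_2C_1 = (-3, -6, -6), C_2A_3 = (-10, -5, -11); a normal to P_1 is C_2C_1 × C_2A_3 = (36, 27, -45).
Using C_2: P_1 has equation 36x + 27y - 45z = -72.
sin θ = |n·v| / (|n||v|) = |396| / (√4050 · √42) = 0.96016.
θ ≈ 73.77°.

73.77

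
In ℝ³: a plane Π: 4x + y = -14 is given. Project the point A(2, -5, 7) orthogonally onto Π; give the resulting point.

(-2, -6, 7)

Foot = A − λn with λ = (n·A − d)/|n|² = (3 − (-14))/17 = 1.
Foot = (2, -5, 7) − 1·(4, 1, 0) = (-2, -6, 7).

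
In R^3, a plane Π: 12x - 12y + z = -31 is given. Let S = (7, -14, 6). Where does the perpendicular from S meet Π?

Foot = S − λn with λ = (n·S − d)/|n|² = (258 − (-31))/289 = 1.
Foot = (7, -14, 6) − 1·(12, -12, 1) = (-5, -2, 5).

(-5, -2, 5)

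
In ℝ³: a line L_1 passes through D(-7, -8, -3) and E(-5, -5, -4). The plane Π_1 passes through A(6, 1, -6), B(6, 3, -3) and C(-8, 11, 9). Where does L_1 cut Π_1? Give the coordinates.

A direction vector for L_1 is E − D = (2, 3, -1).
AB = (0, 2, 3), AC = (-14, 10, 15); a normal to Π_1 is AB × AC = (0, -42, 28).
Using A: Π_1 has equation -42y + 28z = -210.
Substitute r = (-7, -8, -3) + t(2, 3, -1) into the plane: 252 + (-154)t = -210, so t = 3.
Intersection: (-7, -8, -3) + 3·(2, 3, -1) = (-1, 1, -6).

(-1, 1, -6)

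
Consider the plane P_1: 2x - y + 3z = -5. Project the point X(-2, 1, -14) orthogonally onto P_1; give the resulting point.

(4, -2, -5)

Foot = X − λn with λ = (n·X − d)/|n|² = (-47 − (-5))/14 = -3.
Foot = (-2, 1, -14) − (-3)·(2, -1, 3) = (4, -2, -5).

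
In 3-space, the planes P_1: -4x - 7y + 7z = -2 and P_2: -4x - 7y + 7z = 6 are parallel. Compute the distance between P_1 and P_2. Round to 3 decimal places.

Same normal n = (-4, -7, 7) with |n| = √114; distance = |-2 − 6| / |n| = 8/√114 ≈ 0.749.

0.749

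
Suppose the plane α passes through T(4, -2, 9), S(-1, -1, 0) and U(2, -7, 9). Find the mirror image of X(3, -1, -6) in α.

TS = (-5, 1, -9), TU = (-2, -5, 0); a normal to α is TS × TU = (-45, 18, 27).
Using T: α has equation -45x + 18y + 27z = 27.
λ = (n·X − d)/|n|² = (-315 − 27)/3078 = -1/9.
Reflection = X − 2λn = (3, -1, -6) − (-2/9)·(-45, 18, 27) = (-7, 3, 0).

(-7, 3, 0)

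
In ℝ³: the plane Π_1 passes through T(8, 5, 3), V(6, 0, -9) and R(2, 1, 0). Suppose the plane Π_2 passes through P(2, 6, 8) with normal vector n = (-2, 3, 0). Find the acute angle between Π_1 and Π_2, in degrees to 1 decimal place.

18.0

TV = (-2, -5, -12), TR = (-6, -4, -3); a normal to Π_1 is TV × TR = (-33, 66, -22).
Using T: Π_1 has equation -33x + 66y - 22z = 0.
Π_2: n·r = n·P gives -2x + 3y = 14.
cos θ = |n₁·n₂| / (|n₁||n₂|) = |264| / (√5929 · √13).
θ = arccos(0.95091) ≈ 18.0°.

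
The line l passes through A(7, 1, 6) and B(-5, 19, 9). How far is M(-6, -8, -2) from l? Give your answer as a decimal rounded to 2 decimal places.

17.67

A direction vector for l is B − A = (-12, 18, 3).
Taking (7, 1, 6) on l with direction v = (-12, 18, 3): w = M − (7, 1, 6) = (-13, -9, -8), and w × v = (117, 135, -342).
Distance = |w × v| / |v| = √148878 / √477 ≈ 17.67.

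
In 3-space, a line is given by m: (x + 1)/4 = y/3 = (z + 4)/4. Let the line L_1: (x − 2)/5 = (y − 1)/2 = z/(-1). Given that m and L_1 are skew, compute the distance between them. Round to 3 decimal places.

1.355

m has direction (4, 3, 4) through (-1, 0, -4).
L_1 has direction (5, 2, -1) through (2, 1, 0).
Common perpendicular direction n = (4, 3, 4) × (5, 2, -1) = (-11, 24, -7).
With w = (2, 1, 0) − (-1, 0, -4) = (3, 1, 4), w · n = -37.
Distance = |w · n| / |n| = |-37| / √746 ≈ 1.355.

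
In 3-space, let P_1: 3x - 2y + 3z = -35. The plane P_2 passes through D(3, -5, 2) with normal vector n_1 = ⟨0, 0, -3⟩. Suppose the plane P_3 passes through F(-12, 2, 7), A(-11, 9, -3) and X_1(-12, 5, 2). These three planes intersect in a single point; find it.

P_2: n_1·r = n_1·D gives -3z = -6.
FA = (1, 7, -10), FX_1 = (0, 3, -5); a normal to P_3 is FA × FX_1 = (-5, 5, 3).
Using F: P_3 has equation -5x + 5y + 3z = 91.
Solving the 3×3 linear system 3x - 2y + 3z = -35, -3z = -6, -5x + 5y + 3z = 91 (e.g. by elimination or Cramer's rule, determinant = 15) gives (-7, 10, 2).

(-7, 10, 2)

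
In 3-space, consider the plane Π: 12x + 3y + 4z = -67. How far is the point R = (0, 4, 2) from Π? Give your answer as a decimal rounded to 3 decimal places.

6.692

n·R − d = (12)·(0) + (3)·(4) + (4)·(2) − (-67) = 87; |n| = √169.
Distance = |87| / √169 = 87/√169 ≈ 6.692.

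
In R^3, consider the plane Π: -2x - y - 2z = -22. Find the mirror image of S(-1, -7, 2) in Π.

λ = (n·S − d)/|n|² = (5 − (-22))/9 = 3.
Reflection = S − 2λn = (-1, -7, 2) − 6·(-2, -1, -2) = (11, -1, 14).

(11, -1, 14)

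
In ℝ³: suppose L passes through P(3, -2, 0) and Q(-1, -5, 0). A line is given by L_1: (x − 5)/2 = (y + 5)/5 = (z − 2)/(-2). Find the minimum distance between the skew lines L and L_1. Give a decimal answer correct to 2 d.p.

0.46

A direction vector for L is Q − P = (-4, -3, 0).
L_1 has direction (2, 5, -2) through (5, -5, 2).
Common perpendicular direction n = (-4, -3, 0) × (2, 5, -2) = (6, -8, -14).
With w = (5, -5, 2) − (3, -2, 0) = (2, -3, 2), w · n = 8.
Distance = |w · n| / |n| = |8| / √296 ≈ 0.46.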